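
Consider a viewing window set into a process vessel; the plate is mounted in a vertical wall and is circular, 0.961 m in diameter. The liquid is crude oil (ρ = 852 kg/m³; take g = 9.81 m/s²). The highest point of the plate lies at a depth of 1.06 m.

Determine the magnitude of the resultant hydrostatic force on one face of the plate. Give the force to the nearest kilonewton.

γ = ρg = 852 × 9.81 / 1000 = 8.35812 kN/m³.
The centroid is at the centre, 0.4805 m below the top of the plate, so the centroid depth is h_c = 1.06 + 0.4805 = 1.5405 m.
A = π(0.4805)² = 0.725332 m².
Resultant F = γ·h_c·A = 8.35812 × 1.5405 × 0.725332 = 9.33915 kN.

F ≈ 9 kN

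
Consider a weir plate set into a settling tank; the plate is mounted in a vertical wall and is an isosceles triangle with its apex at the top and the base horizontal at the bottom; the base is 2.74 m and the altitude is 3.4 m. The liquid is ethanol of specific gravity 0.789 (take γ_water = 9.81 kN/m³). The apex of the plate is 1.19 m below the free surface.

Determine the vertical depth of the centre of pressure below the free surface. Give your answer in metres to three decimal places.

h_p = 3.642 m

γ = 0.789 × 9.81 = 7.74009 kN/m³.
With the apex up, the centroid sits 2h/3 = 2 × 3.4/3 = 2.26667 m below the apex, so the centroid depth is h_c = 1.19 + 2.26667 = 3.45667 m.
A = ½ × 2.74 × 3.4 = 4.658 m².
Resultant F = γ·h_c·A = 7.74009 × 3.45667 × 4.658 = 124.624 kN.
I_c = b·h³/36 = 2.74 × 3.4³/36 = 2.99147 m⁴.
Centre of pressure: y_p = y_c + I_c/(y_c·A) = 3.45667 + 2.99147/(3.45667 × 4.658) = 3.45667 + 0.185792 = 3.64246 m along the plane.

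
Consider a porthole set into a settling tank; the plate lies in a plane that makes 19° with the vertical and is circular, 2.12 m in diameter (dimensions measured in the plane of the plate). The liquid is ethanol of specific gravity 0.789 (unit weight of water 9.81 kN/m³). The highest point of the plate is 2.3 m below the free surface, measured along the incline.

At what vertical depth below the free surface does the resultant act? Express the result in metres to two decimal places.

h_p = 3.26 m

γ = 0.789 × 9.81 = 7.74009 kN/m³.
The plate makes 19° with the vertical, i.e. θ = 90° − 19° = 71° to the horizontal. Measuring y along the incline from the free-surface line, vertical depth h = y·sinθ with sinθ = 0.945519.
The centroid is at the centre, 1.06 m below the top of the plate, so y_c = 2.3 + 1.06 = 3.36 m and h_c = 3.36 × 0.945519 = 3.17694 m.
A = π(1.06)² = 3.52989 m².
Resultant F = γ·h_c·A = 7.74009 × 3.17694 × 3.52989 = 86.7993 kN.
I_c = πr⁴/4 = π × 1.06⁴/4 = 0.991547 m⁴.
Centre of pressure: y_p = y_c + I_c/(y_c·A) = 3.36 + 0.991547/(3.36 × 3.52989) = 3.36 + 0.0836013 = 3.4436 m along the plane.
Vertically, h_p = y_p·sinθ = 3.4436 × 0.945519 = 3.25599 m.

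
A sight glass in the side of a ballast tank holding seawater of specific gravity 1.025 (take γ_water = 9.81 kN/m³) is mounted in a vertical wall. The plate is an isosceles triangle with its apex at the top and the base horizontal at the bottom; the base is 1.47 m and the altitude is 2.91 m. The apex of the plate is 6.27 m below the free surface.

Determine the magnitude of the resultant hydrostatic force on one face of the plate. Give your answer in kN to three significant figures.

γ = 1.025 × 9.81 = 10.05525 kN/m³.
With the apex up, the centroid sits 2h/3 = 2 × 2.91/3 = 1.94 m below the apex, so the centroid depth is h_c = 6.27 + 1.94 = 8.21 m.
A = ½ × 1.47 × 2.91 = 2.13885 m².
Resultant F = γ·h_c·A = 10.05525 × 8.21 × 2.13885 = 176.57 kN.

F ≈ 177 kN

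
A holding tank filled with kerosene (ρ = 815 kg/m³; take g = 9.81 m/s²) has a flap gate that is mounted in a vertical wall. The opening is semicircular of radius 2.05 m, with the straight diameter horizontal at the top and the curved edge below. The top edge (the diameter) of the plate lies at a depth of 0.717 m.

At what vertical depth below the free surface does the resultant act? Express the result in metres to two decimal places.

γ = ρg = 815 × 9.81 / 1000 = 7.99515 kN/m³.
The centroid of a semicircle lies 4r/(3π) = 0.870047 m from the diameter, here below the top edge, so the centroid depth is h_c = 0.717 + 0.870047 = 1.58705 m.
A = πr²/2 = π × 2.05²/2 = 6.60127 m².
Resultant F = γ·h_c·A = 7.99515 × 1.58705 × 6.60127 = 83.7616 kN.
I_c = (π/8 − 8/(9π))·r⁴ = 0.109757 × 2.05⁴ = 1.93842 m⁴.
Centre of pressure: y_p = y_c + I_c/(y_c·A) = 1.58705 + 1.93842/(1.58705 × 6.60127) = 1.58705 + 0.185025 = 1.77208 m along the plane.

h_p = 1.77 m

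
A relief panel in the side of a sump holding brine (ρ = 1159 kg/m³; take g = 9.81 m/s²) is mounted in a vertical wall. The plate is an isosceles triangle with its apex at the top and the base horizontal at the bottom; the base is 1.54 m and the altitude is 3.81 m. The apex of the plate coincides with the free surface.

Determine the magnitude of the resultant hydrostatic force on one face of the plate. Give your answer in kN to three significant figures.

γ = ρg = 1159 × 9.81 / 1000 = 11.36979 kN/m³.
With the apex up, the centroid sits 2h/3 = 2 × 3.81/3 = 2.54 m below the apex, so the centroid depth is h_c = 2.54 m.
A = ½ × 1.54 × 3.81 = 2.9337 m².
Resultant F = γ·h_c·A = 11.36979 × 2.54 × 2.9337 = 84.7231 kN.

F ≈ 84.7 kN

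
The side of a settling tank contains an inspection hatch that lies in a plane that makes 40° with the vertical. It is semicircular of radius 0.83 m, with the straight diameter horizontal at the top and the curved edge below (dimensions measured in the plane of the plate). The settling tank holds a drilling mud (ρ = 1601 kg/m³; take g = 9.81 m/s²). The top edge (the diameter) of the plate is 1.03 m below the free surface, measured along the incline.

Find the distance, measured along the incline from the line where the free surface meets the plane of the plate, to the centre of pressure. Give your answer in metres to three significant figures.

γ = ρg = 1601 × 9.81 / 1000 = 15.70581 kN/m³.
The plate makes 40° with the vertical, i.e. θ = 90° − 40° = 50° to the horizontal. Measuring y along the incline from the free-surface line, vertical depth h = y·sinθ with sinθ = 0.766044.
The centroid of a semicircle lies 4r/(3π) = 0.352263 m from the diameter, here below the top edge, so y_c = 1.03 + 0.352263 = 1.38226 m and h_c = 1.38226 × 0.766044 = 1.05887 m.
A = πr²/2 = π × 0.83²/2 = 1.08212 m².
Resultant F = γ·h_c·A = 15.70581 × 1.05887 × 1.08212 = 17.9961 kN.
I_c = (π/8 − 8/(9π))·r⁴ = 0.109757 × 0.83⁴ = 0.0520888 m⁴.
Centre of pressure: y_p = y_c + I_c/(y_c·A) = 1.38226 + 0.0520888/(1.38226 × 1.08212) = 1.38226 + 0.034824 = 1.41708 m along the plane.

y_p = 1.42 m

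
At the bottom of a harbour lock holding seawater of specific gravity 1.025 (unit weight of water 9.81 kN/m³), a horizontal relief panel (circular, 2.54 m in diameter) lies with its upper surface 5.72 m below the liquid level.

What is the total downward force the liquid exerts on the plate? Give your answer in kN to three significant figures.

γ = 1.025 × 9.81 = 10.05525 kN/m³.
The plate is horizontal, so pressure is uniform at p = γ·h = 10.05525 × 5.72 = 57.516 kN/m².
A = π(1.27)² = 5.06707 m².
F = p·A = 57.516 × 5.06707 = 291.438 kN.

F ≈ 291 kN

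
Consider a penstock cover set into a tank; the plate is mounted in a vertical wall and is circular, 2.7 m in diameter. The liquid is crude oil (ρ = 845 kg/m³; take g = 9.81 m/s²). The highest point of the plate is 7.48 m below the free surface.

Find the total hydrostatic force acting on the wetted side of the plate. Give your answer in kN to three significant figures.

γ = ρg = 845 × 9.81 / 1000 = 8.28945 kN/m³.
The centroid is at the centre, 1.35 m below the top of the plate, so the centroid depth is h_c = 7.48 + 1.35 = 8.83 m.
A = π(1.35)² = 5.72555 m².
Resultant F = γ·h_c·A = 8.28945 × 8.83 × 5.72555 = 419.086 kN.

F ≈ 419 kN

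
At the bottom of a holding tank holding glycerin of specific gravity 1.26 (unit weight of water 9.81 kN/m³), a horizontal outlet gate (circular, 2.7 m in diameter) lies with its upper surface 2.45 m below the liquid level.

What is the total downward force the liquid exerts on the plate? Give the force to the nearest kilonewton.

γ = 1.26 × 9.81 = 12.3606 kN/m³.
The plate is horizontal, so pressure is uniform at p = γ·h = 12.3606 × 2.45 = 30.2835 kN/m².
A = π(1.35)² = 5.72555 m².
F = p·A = 30.2835 × 5.72555 = 173.39 kN.

F ≈ 173 kN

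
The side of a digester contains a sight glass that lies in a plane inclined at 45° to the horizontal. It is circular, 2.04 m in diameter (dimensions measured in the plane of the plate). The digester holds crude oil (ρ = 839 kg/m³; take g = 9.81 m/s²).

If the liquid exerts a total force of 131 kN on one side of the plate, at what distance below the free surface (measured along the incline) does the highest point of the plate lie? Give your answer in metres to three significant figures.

y_top ≈ 5.87 m

γ = ρg = 839 × 9.81 / 1000 = 8.23059 kN/m³.
A = π(1.02)² = 3.26851 m².
From F = γ·h_c·A, the centroid depth is h_c = 131/(8.23059 × 3.26851) = 4.86957 m.
Let θ = 45° be the plate's angle to the horizontal; measure y along the incline from where the plane meets the free surface. Vertical depth h = y·sinθ with sinθ = 0.707107.
Along the incline, y_c = h_c/sinθ = 4.86957/0.707107 = 6.88661 m.
The centroid is at the centre, 1.02 m below the top of the plate, so the highest point sits at y_top = 6.88661 − 1.02 = 5.86661 m along the incline.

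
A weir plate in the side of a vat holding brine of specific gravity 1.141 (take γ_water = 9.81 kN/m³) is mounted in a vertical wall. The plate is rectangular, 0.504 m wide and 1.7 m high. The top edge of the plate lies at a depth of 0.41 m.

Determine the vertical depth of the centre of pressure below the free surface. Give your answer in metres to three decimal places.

γ = 1.141 × 9.81 = 11.19321 kN/m³.
The centroid lies 1.7/2 = 0.85 m below the top edge, so the centroid depth is h_c = 0.41 + 0.85 = 1.26 m.
A = 0.504 × 1.7 = 0.8568 m².
Resultant F = γ·h_c·A = 11.19321 × 1.26 × 0.8568 = 12.0838 kN.
I_c = b·h³/12 = 0.504 × 1.7³/12 = 0.206346 m⁴.
Centre of pressure: y_p = y_c + I_c/(y_c·A) = 1.26 + 0.206346/(1.26 × 0.8568) = 1.26 + 0.191138 = 1.45114 m along the plane.

h_p = 1.451 m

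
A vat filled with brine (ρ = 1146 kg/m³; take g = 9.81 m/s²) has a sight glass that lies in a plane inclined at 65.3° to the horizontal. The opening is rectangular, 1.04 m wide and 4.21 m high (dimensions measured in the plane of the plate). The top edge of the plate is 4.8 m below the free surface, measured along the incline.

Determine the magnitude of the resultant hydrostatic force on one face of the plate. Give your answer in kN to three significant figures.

γ = ρg = 1146 × 9.81 / 1000 = 11.24226 kN/m³.
Let θ = 65.3° be the plate's angle to the horizontal; measure y along the incline from where the plane meets the free surface. Vertical depth h = y·sinθ with sinθ = 0.908508.
The centroid lies 4.21/2 = 2.105 m below the top edge, so y_c = 4.8 + 2.105 = 6.905 m and h_c = 6.905 × 0.908508 = 6.27325 m.
A = 1.04 × 4.21 = 4.3784 m².
Resultant F = γ·h_c·A = 11.24226 × 6.27325 × 4.3784 = 308.789 kN.

F ≈ 309 kN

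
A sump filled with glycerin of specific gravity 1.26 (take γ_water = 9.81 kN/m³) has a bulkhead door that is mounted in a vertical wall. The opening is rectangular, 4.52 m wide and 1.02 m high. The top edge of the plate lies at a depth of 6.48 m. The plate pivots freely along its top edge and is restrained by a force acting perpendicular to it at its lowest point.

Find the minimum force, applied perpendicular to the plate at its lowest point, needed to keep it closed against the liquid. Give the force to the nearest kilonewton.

P ≈ 204 kN

γ = 1.26 × 9.81 = 12.3606 kN/m³.
The centroid lies 1.02/2 = 0.51 m below the top edge, so the centroid depth is h_c = 6.48 + 0.51 = 6.99 m.
A = 4.52 × 1.02 = 4.6104 m².
Resultant F = γ·h_c·A = 12.3606 × 6.99 × 4.6104 = 398.341 kN.
I_c = b·h³/12 = 4.52 × 1.02³/12 = 0.399722 m⁴.
Centre of pressure: y_p = y_c + I_c/(y_c·A) = 6.99 + 0.399722/(6.99 × 4.6104) = 6.99 + 0.0124034 = 7.0024 m along the plane.
The resultant acts 0.51 + 0.0124034 = 0.522403 m (along the plate) below the hinge at the top edge, so the moment about the hinge is M = F × 0.522403 = 398.341 × 0.522403 = 208.095 kN·m.
A normal force at the bottom, 1.02 m from the hinge, must supply this moment: P = 208.095/1.02 = 204.015 kN.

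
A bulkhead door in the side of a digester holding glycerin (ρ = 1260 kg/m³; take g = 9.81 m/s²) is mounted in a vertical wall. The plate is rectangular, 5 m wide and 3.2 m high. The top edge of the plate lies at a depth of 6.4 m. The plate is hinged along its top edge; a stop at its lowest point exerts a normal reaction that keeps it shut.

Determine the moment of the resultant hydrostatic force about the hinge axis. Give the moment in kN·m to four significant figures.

γ = ρg = 1260 × 9.81 / 1000 = 12.3606 kN/m³.
The centroid lies 3.2/2 = 1.6 m below the top edge, so the centroid depth is h_c = 6.4 + 1.6 = 8 m.
A = 5 × 3.2 = 16 m².
Resultant F = γ·h_c·A = 12.3606 × 8 × 16 = 1582.16 kN.
I_c = b·h³/12 = 5 × 3.2³/12 = 13.6533 m⁴.
Centre of pressure: y_p = y_c + I_c/(y_c·A) = 8 + 13.6533/(8 × 16) = 8 + 0.106666 = 8.10667 m along the plane.
The resultant acts 1.6 + 0.106666 = 1.70667 m (along the plate) below the hinge at the top edge, so the moment about the hinge is M = F × 1.70667 = 1582.16 × 1.70667 = 2700.23 kN·m.

M ≈ 2700 kN·m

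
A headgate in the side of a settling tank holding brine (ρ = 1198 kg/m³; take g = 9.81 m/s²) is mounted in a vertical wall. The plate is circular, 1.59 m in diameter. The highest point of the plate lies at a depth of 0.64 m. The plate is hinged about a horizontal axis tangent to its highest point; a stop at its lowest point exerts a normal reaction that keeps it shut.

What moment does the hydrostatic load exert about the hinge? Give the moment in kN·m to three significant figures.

γ = ρg = 1198 × 9.81 / 1000 = 11.75238 kN/m³.
The centroid is at the centre, 0.795 m below the top of the plate, so the centroid depth is h_c = 0.64 + 0.795 = 1.435 m.
A = π(0.795)² = 1.98557 m².
Resultant F = γ·h_c·A = 11.75238 × 1.435 × 1.98557 = 33.486 kN.
I_c = πr⁴/4 = π × 0.795⁴/4 = 0.313732 m⁴.
Centre of pressure: y_p = y_c + I_c/(y_c·A) = 1.435 + 0.313732/(1.435 × 1.98557) = 1.435 + 0.110109 = 1.54511 m along the plane.
The resultant acts 0.795 + 0.110109 = 0.905109 m (along the plate) below the hinge at the top edge, so the moment about the hinge is M = F × 0.905109 = 33.486 × 0.905109 = 30.3085 kN·m.

M ≈ 30.3 kN·m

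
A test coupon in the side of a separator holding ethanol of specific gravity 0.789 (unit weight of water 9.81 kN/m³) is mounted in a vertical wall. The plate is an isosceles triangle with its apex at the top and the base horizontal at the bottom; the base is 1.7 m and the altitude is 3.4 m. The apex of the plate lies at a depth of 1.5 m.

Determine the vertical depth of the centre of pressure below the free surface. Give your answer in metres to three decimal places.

γ = 0.789 × 9.81 = 7.74009 kN/m³.
With the apex up, the centroid sits 2h/3 = 2 × 3.4/3 = 2.26667 m below the apex, so the centroid depth is h_c = 1.5 + 2.26667 = 3.76667 m.
A = ½ × 1.7 × 3.4 = 2.89 m².
Resultant F = γ·h_c·A = 7.74009 × 3.76667 × 2.89 = 84.2561 kN.
I_c = b·h³/36 = 1.7 × 3.4³/36 = 1.85602 m⁴.
Centre of pressure: y_p = y_c + I_c/(y_c·A) = 3.76667 + 1.85602/(3.76667 × 2.89) = 3.76667 + 0.170501 = 3.93717 m along the plane.

h_p = 3.937 m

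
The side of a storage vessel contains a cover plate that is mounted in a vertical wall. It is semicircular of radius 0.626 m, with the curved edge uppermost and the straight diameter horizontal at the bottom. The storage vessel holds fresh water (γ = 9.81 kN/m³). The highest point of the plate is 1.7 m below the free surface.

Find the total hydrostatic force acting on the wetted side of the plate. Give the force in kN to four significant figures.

F ≈ 12.44 kN

γ = 9.81 kN/m³.
The centroid lies 4r/(3π) = 0.265683 m above the diameter, so r − 4r/(3π) = 0.626 − 0.265683 = 0.360317 m below the topmost point, so the centroid depth is h_c = 1.7 + 0.360317 = 2.06032 m.
A = πr²/2 = π × 0.626²/2 = 0.615557 m².
Resultant F = γ·h_c·A = 9.81 × 2.06032 × 0.615557 = 12.4415 kN.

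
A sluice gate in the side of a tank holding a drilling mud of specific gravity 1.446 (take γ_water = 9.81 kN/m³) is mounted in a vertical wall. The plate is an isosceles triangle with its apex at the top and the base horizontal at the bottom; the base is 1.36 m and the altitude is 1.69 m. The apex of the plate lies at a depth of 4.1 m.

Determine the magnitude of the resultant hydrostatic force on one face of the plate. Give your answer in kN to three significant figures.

γ = 1.446 × 9.81 = 14.18526 kN/m³.
With the apex up, the centroid sits 2h/3 = 2 × 1.69/3 = 1.12667 m below the apex, so the centroid depth is h_c = 4.1 + 1.12667 = 5.22667 m.
A = ½ × 1.36 × 1.69 = 1.1492 m².
Resultant F = γ·h_c·A = 14.18526 × 5.22667 × 1.1492 = 85.2036 kN.

F ≈ 85.2 kN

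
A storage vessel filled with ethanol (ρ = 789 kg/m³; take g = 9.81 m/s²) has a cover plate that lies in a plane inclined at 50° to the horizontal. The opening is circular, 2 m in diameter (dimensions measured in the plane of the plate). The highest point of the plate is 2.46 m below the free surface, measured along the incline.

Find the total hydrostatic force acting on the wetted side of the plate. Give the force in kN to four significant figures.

γ = ρg = 789 × 9.81 / 1000 = 7.74009 kN/m³.
Let θ = 50° be the plate's angle to the horizontal; measure y along the incline from where the plane meets the free surface. Vertical depth h = y·sinθ with sinθ = 0.766044.
The centroid is at the centre, 1 m below the top of the plate, so y_c = 2.46 + 1 = 3.46 m and h_c = 3.46 × 0.766044 = 2.65051 m.
A = π(1)² = 3.14159 m².
Resultant F = γ·h_c·A = 7.74009 × 2.65051 × 3.14159 = 64.4503 kN.

F ≈ 64.45 kN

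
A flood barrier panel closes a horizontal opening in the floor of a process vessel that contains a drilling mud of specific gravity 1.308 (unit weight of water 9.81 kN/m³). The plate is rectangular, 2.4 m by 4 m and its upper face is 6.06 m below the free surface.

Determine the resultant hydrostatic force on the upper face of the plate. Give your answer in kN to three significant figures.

γ = 1.308 × 9.81 = 12.83148 kN/m³.
The plate is horizontal, so pressure is uniform at p = γ·h = 12.83148 × 6.06 = 77.7588 kN/m².
A = 2.4 × 4 = 9.6 m².
F = p·A = 77.7588 × 9.6 = 746.484 kN.

F ≈ 746 kN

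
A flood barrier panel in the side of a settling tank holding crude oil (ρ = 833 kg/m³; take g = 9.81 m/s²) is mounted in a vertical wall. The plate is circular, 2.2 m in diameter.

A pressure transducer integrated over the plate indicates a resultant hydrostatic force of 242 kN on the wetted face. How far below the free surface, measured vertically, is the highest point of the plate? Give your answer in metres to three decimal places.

γ = ρg = 833 × 9.81 / 1000 = 8.17173 kN/m³.
A = π(1.1)² = 3.80133 m².
From F = γ·h_c·A, the centroid depth is h_c = 242/(8.17173 × 3.80133) = 7.79051 m.
The centroid is at the centre, 1.1 m below the top of the plate, so the highest point sits at h_top = 7.79051 − 1.1 = 6.69051 m below the surface.

d_top ≈ 6.691 m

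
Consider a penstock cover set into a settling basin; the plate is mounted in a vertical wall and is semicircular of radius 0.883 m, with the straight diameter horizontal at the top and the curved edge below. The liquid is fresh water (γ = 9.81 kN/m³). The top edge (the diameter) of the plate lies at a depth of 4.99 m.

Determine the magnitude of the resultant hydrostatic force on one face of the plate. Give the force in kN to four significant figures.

γ = 9.81 kN/m³.
The centroid of a semicircle lies 4r/(3π) = 0.374757 m from the diameter, here below the top edge, so the centroid depth is h_c = 4.99 + 0.374757 = 5.36476 m.
A = πr²/2 = π × 0.883²/2 = 1.22473 m².
Resultant F = γ·h_c·A = 9.81 × 5.36476 × 1.22473 = 64.4555 kN.

F ≈ 64.46 kN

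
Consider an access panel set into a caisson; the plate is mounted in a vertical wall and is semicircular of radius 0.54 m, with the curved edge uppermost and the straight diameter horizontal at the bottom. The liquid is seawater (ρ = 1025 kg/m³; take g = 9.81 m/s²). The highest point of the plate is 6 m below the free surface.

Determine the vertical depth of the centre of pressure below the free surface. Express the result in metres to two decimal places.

γ = ρg = 1025 × 9.81 / 1000 = 10.05525 kN/m³.
The centroid lies 4r/(3π) = 0.229183 m above the diameter, so r − 4r/(3π) = 0.54 − 0.229183 = 0.310817 m below the topmost point, so the centroid depth is h_c = 6 + 0.310817 = 6.31082 m.
A = πr²/2 = π × 0.54²/2 = 0.458044 m².
Resultant F = γ·h_c·A = 10.05525 × 6.31082 × 0.458044 = 29.066 kN.
I_c = (π/8 − 8/(9π))·r⁴ = 0.109757 × 0.54⁴ = 0.0093327 m⁴.
Centre of pressure: y_p = y_c + I_c/(y_c·A) = 6.31082 + 0.0093327/(6.31082 × 0.458044) = 6.31082 + 0.0032286 = 6.31405 m along the plane.

h_p = 6.31 m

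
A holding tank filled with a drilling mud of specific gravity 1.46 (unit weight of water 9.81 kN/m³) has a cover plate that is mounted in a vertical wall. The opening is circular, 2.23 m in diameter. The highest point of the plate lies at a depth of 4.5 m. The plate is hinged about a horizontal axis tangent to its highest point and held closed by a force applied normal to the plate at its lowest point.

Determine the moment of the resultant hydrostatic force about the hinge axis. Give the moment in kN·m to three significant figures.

γ = 1.46 × 9.81 = 14.3226 kN/m³.
The centroid is at the centre, 1.115 m below the top of the plate, so the centroid depth is h_c = 4.5 + 1.115 = 5.615 m.
A = π(1.115)² = 3.90571 m².
Resultant F = γ·h_c·A = 14.3226 × 5.615 × 3.90571 = 314.103 kN.
I_c = πr⁴/4 = π × 1.115⁴/4 = 1.21392 m⁴.
Centre of pressure: y_p = y_c + I_c/(y_c·A) = 5.615 + 1.21392/(5.615 × 3.90571) = 5.615 + 0.0553529 = 5.67035 m along the plane.
The resultant acts 1.115 + 0.0553529 = 1.17035 m (along the plate) below the hinge at the top edge, so the moment about the hinge is M = F × 1.17035 = 314.103 × 1.17035 = 367.61 kN·m.

M ≈ 368 kN·m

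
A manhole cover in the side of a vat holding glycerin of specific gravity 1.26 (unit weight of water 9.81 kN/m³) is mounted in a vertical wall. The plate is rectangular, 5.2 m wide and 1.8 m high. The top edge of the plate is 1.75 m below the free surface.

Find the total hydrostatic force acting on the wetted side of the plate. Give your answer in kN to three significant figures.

F ≈ 307 kN

γ = 1.26 × 9.81 = 12.3606 kN/m³.
The centroid lies 1.8/2 = 0.9 m below the top edge, so the centroid depth is h_c = 1.75 + 0.9 = 2.65 m.
A = 5.2 × 1.8 = 9.36 m².
Resultant F = γ·h_c·A = 12.3606 × 2.65 × 9.36 = 306.592 kN.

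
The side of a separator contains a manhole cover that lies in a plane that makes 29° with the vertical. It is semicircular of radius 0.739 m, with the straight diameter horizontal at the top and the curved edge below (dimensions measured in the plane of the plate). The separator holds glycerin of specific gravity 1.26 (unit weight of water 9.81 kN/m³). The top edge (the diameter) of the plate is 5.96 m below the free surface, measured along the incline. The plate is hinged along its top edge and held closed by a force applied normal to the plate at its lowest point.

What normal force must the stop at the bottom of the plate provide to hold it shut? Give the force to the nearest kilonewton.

γ = 1.26 × 9.81 = 12.3606 kN/m³.
The plate makes 29° with the vertical, i.e. θ = 90° − 29° = 61° to the horizontal. Measuring y along the incline from the free-surface line, vertical depth h = y·sinθ with sinθ = 0.874620.
The centroid of a semicircle lies 4r/(3π) = 0.313641 m from the diameter, here below the top edge, so y_c = 5.96 + 0.313641 = 6.27364 m and h_c = 6.27364 × 0.874620 = 5.48705 m.
A = πr²/2 = π × 0.739²/2 = 0.857845 m².
Resultant F = γ·h_c·A = 12.3606 × 5.48705 × 0.857845 = 58.1818 kN.
I_c = (π/8 − 8/(9π))·r⁴ = 0.109757 × 0.739⁴ = 0.0327348 m⁴.
Centre of pressure: y_p = y_c + I_c/(y_c·A) = 6.27364 + 0.0327348/(6.27364 × 0.857845) = 6.27364 + 0.00608249 = 6.27972 m along the plane.
The resultant acts 0.313641 + 0.00608249 = 0.319723 m (along the plate) below the hinge at the top edge, so the moment about the hinge is M = F × 0.319723 = 58.1818 × 0.319723 = 18.6021 kN·m.
A normal force at the bottom, 0.739 m from the hinge, must supply this moment: P = 18.6021/0.739 = 25.172 kN.

P ≈ 25 kN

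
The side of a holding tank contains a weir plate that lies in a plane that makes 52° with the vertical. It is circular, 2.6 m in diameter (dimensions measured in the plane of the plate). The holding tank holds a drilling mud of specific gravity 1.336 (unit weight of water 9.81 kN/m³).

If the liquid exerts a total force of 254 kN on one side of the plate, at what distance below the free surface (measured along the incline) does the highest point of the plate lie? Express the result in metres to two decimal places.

γ = 1.336 × 9.81 = 13.10616 kN/m³.
A = π(1.3)² = 5.30929 m².
From F = γ·h_c·A, the centroid depth is h_c = 254/(13.10616 × 5.30929) = 3.65024 m.
The plate makes 52° with the vertical, i.e. θ = 90° − 52° = 38° to the horizontal. Measuring y along the incline from the free-surface line, vertical depth h = y·sinθ with sinθ = 0.615661.
Along the incline, y_c = h_c/sinθ = 3.65024/0.615661 = 5.92898 m.
The centroid is at the centre, 1.3 m below the top of the plate, so the highest point sits at y_top = 5.92898 − 1.3 = 4.62898 m along the incline.

y_top ≈ 4.63 m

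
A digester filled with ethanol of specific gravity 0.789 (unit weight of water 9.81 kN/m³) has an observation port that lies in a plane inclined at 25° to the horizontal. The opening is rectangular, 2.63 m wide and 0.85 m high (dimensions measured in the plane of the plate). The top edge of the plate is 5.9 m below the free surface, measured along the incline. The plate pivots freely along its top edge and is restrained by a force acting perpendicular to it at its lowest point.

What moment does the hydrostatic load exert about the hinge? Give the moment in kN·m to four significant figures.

γ = 0.789 × 9.81 = 7.74009 kN/m³.
Let θ = 25° be the plate's angle to the horizontal; measure y along the incline from where the plane meets the free surface. Vertical depth h = y·sinθ with sinθ = 0.422618.
The centroid lies 0.85/2 = 0.425 m below the top edge, so y_c = 5.9 + 0.425 = 6.325 m and h_c = 6.325 × 0.422618 = 2.67306 m.
A = 2.63 × 0.85 = 2.2355 m².
Resultant F = γ·h_c·A = 7.74009 × 2.67306 × 2.2355 = 46.2519 kN.
I_c = b·h³/12 = 2.63 × 0.85³/12 = 0.134596 m⁴.
Centre of pressure: y_p = y_c + I_c/(y_c·A) = 6.325 + 0.134596/(6.325 × 2.2355) = 6.325 + 0.00951912 = 6.33452 m along the plane.
The resultant acts 0.425 + 0.00951912 = 0.434519 m (along the plate) below the hinge at the top edge, so the moment about the hinge is M = F × 0.434519 = 46.2519 × 0.434519 = 20.0973 kN·m.

M ≈ 20.10 kN·m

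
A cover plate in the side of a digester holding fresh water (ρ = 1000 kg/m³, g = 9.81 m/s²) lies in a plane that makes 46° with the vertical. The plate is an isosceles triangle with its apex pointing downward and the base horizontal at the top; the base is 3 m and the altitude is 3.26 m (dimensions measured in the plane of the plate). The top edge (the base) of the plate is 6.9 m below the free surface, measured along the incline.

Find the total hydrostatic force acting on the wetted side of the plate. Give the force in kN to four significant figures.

γ = ρg = 1000 × 9.81 = 9810 N/m³ = 9.81 kN/m³.
The plate makes 46° with the vertical, i.e. θ = 90° − 46° = 44° to the horizontal. Measuring y along the incline from the free-surface line, vertical depth h = y·sinθ with sinθ = 0.694658.
With the apex down, the centroid sits h/3 = 3.26/3 = 1.08667 m below the base (the top edge), so y_c = 6.9 + 1.08667 = 7.98667 m and h_c = 7.98667 × 0.694658 = 5.548 m.
A = ½ × 3 × 3.26 = 4.89 m².
Resultant F = γ·h_c·A = 9.81 × 5.548 × 4.89 = 266.143 kN.

F ≈ 266.1 kN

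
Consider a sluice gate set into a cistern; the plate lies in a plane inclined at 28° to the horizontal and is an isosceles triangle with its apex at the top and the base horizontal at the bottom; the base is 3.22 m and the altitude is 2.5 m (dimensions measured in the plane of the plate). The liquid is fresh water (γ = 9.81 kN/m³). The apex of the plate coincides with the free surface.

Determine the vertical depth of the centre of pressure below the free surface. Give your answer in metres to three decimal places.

h_p = 0.880 m

γ = 9.81 kN/m³.
Let θ = 28° be the plate's angle to the horizontal; measure y along the incline from where the plane meets the free surface. Vertical depth h = y·sinθ with sinθ = 0.469472.
With the apex up, the centroid sits 2h/3 = 2 × 2.5/3 = 1.66667 m below the apex, so y_c = 1.66667 m and h_c = 1.66667 × 0.469472 = 0.782455 m.
A = ½ × 3.22 × 2.5 = 4.025 m².
Resultant F = γ·h_c·A = 9.81 × 0.782455 × 4.025 = 30.8954 kN.
I_c = b·h³/36 = 3.22 × 2.5³/36 = 1.39757 m⁴.
Centre of pressure: y_p = y_c + I_c/(y_c·A) = 1.66667 + 1.39757/(1.66667 × 4.025) = 1.66667 + 0.208333 = 1.875 m along the plane.
Vertically, h_p = y_p·sinθ = 1.875 × 0.469472 = 0.88026 m.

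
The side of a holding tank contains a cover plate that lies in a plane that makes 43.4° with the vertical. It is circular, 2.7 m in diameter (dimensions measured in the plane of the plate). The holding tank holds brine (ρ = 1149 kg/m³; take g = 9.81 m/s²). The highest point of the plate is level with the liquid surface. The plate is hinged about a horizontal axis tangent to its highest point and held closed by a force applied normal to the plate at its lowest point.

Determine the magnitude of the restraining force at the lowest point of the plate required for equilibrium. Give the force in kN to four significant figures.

P ≈ 39.56 kN

γ = ρg = 1149 × 9.81 / 1000 = 11.27169 kN/m³.
The plate makes 43.4° with the vertical, i.e. θ = 90° − 43.4° = 46.6° to the horizontal. Measuring y along the incline from the free-surface line, vertical depth h = y·sinθ with sinθ = 0.726575.
The centroid is at the centre, 1.35 m below the top of the plate, so y_c = 1.35 m and h_c = 1.35 × 0.726575 = 0.980876 m.
A = π(1.35)² = 5.72555 m².
Resultant F = γ·h_c·A = 11.27169 × 0.980876 × 5.72555 = 63.3024 kN.
I_c = πr⁴/4 = π × 1.35⁴/4 = 2.6087 m⁴.
Centre of pressure: y_p = y_c + I_c/(y_c·A) = 1.35 + 2.6087/(1.35 × 5.72555) = 1.35 + 0.3375 = 1.6875 m along the plane.
The resultant acts 1.35 + 0.3375 = 1.6875 m (along the plate) below the hinge at the top edge, so the moment about the hinge is M = F × 1.6875 = 63.3024 × 1.6875 = 106.823 kN·m.
A normal force at the bottom, 2.7 m from the hinge, must supply this moment: P = 106.823/2.7 = 39.5641 kN.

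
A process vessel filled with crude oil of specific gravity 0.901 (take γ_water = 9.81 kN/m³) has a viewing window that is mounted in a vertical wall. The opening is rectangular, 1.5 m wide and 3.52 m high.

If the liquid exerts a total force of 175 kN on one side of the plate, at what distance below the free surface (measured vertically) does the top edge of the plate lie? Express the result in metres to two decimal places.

d_top ≈ 1.99 m

γ = 0.901 × 9.81 = 8.83881 kN/m³.
A = 1.5 × 3.52 = 5.28 m².
From F = γ·h_c·A, the centroid depth is h_c = 175/(8.83881 × 5.28) = 3.74982 m.
The centroid lies 3.52/2 = 1.76 m below the top edge, so the top edge sits at h_top = 3.74982 − 1.76 = 1.98982 m below the surface.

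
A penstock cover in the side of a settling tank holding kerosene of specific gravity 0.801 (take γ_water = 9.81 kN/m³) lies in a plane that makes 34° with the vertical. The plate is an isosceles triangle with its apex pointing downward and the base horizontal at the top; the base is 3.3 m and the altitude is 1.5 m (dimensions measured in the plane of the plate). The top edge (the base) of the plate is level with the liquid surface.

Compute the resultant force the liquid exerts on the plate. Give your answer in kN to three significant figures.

F ≈ 8.06 kN

γ = 0.801 × 9.81 = 7.85781 kN/m³.
The plate makes 34° with the vertical, i.e. θ = 90° − 34° = 56° to the horizontal. Measuring y along the incline from the free-surface line, vertical depth h = y·sinθ with sinθ = 0.829038.
With the apex down, the centroid sits h/3 = 1.5/3 = 0.5 m below the base (the top edge), so y_c = 0.5 m and h_c = 0.5 × 0.829038 = 0.414519 m.
A = ½ × 3.3 × 1.5 = 2.475 m².
Resultant F = γ·h_c·A = 7.85781 × 0.414519 × 2.475 = 8.0616 kN.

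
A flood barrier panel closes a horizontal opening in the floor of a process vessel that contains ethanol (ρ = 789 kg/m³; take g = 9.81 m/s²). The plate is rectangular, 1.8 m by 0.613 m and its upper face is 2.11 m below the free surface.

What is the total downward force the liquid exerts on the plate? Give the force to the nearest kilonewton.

F ≈ 18 kN

γ = ρg = 789 × 9.81 / 1000 = 7.74009 kN/m³.
The plate is horizontal, so pressure is uniform at p = γ·h = 7.74009 × 2.11 = 16.3316 kN/m².
A = 1.8 × 0.613 = 1.1034 m².
F = p·A = 16.3316 × 1.1034 = 18.0203 kN.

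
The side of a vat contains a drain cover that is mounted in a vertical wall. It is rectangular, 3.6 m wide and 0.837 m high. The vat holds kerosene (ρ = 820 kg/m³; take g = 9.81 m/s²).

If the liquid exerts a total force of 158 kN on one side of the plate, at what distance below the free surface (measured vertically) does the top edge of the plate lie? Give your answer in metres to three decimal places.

d_top ≈ 6.100 m

γ = ρg = 820 × 9.81 / 1000 = 8.0442 kN/m³.
A = 3.6 × 0.837 = 3.0132 m².
From F = γ·h_c·A, the centroid depth is h_c = 158/(8.0442 × 3.0132) = 6.51848 m.
The centroid lies 0.837/2 = 0.4185 m below the top edge, so the top edge sits at h_top = 6.51848 − 0.4185 = 6.09998 m below the surface.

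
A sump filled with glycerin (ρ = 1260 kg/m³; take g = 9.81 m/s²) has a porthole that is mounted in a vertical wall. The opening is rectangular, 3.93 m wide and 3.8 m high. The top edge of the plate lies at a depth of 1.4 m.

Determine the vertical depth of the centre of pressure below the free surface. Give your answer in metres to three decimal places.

h_p = 3.665 m

γ = ρg = 1260 × 9.81 / 1000 = 12.3606 kN/m³.
The centroid lies 3.8/2 = 1.9 m below the top edge, so the centroid depth is h_c = 1.4 + 1.9 = 3.3 m.
A = 3.93 × 3.8 = 14.934 m².
Resultant F = γ·h_c·A = 12.3606 × 3.3 × 14.934 = 609.158 kN.
I_c = b·h³/12 = 3.93 × 3.8³/12 = 17.9706 m⁴.
Centre of pressure: y_p = y_c + I_c/(y_c·A) = 3.3 + 17.9706/(3.3 × 14.934) = 3.3 + 0.364647 = 3.66465 m along the plane.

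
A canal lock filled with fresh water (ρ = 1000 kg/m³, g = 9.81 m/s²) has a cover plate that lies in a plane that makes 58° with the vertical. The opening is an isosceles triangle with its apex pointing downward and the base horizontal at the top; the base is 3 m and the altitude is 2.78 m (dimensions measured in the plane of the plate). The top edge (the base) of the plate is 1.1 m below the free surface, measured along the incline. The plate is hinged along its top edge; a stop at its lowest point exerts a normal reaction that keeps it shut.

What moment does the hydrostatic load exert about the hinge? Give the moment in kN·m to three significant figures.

M ≈ 50.0 kN·m

γ = ρg = 1000 × 9.81 = 9810 N/m³ = 9.81 kN/m³.
The plate makes 58° with the vertical, i.e. θ = 90° − 58° = 32° to the horizontal. Measuring y along the incline from the free-surface line, vertical depth h = y·sinθ with sinθ = 0.529919.
With the apex down, the centroid sits h/3 = 2.78/3 = 0.926667 m below the base (the top edge), so y_c = 1.1 + 0.926667 = 2.02667 m and h_c = 2.02667 × 0.529919 = 1.07397 m.
A = ½ × 3 × 2.78 = 4.17 m².
Resultant F = γ·h_c·A = 9.81 × 1.07397 × 4.17 = 43.9336 kN.
I_c = b·h³/36 = 3 × 2.78³/36 = 1.79041 m⁴.
Centre of pressure: y_p = y_c + I_c/(y_c·A) = 2.02667 + 1.79041/(2.02667 × 4.17) = 2.02667 + 0.211852 = 2.23852 m along the plane.
The resultant acts 0.926667 + 0.211852 = 1.13852 m (along the plate) below the hinge at the top edge, so the moment about the hinge is M = F × 1.13852 = 43.9336 × 1.13852 = 50.0193 kN·m.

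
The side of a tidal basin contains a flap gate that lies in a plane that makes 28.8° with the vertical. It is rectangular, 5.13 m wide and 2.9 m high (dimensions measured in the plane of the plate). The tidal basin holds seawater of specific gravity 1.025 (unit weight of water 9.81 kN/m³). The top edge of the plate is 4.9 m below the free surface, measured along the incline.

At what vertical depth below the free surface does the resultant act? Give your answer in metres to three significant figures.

γ = 1.025 × 9.81 = 10.05525 kN/m³.
The plate makes 28.8° with the vertical, i.e. θ = 90° − 28.8° = 61.2° to the horizontal. Measuring y along the incline from the free-surface line, vertical depth h = y·sinθ with sinθ = 0.876307.
The centroid lies 2.9/2 = 1.45 m below the top edge, so y_c = 4.9 + 1.45 = 6.35 m and h_c = 6.35 × 0.876307 = 5.56455 m.
A = 5.13 × 2.9 = 14.877 m².
Resultant F = γ·h_c·A = 10.05525 × 5.56455 × 14.877 = 832.412 kN.
I_c = b·h³/12 = 5.13 × 2.9³/12 = 10.4263 m⁴.
Centre of pressure: y_p = y_c + I_c/(y_c·A) = 6.35 + 10.4263/(6.35 × 14.877) = 6.35 + 0.110367 = 6.46037 m along the plane.
Vertically, h_p = y_p·sinθ = 6.46037 × 0.876307 = 5.66127 m.

h_p = 5.66 m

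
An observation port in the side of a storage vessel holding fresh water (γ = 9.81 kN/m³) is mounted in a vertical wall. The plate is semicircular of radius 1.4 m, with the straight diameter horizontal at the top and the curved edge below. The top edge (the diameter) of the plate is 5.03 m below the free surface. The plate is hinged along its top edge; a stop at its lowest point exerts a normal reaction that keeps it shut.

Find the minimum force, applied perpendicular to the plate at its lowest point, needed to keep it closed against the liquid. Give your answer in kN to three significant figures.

γ = 9.81 kN/m³.
The centroid of a semicircle lies 4r/(3π) = 0.594178 m from the diameter, here below the top edge, so the centroid depth is h_c = 5.03 + 0.594178 = 5.62418 m.
A = πr²/2 = π × 1.4²/2 = 3.07876 m².
Resultant F = γ·h_c·A = 9.81 × 5.62418 × 3.07876 = 169.865 kN.
I_c = (π/8 − 8/(9π))·r⁴ = 0.109757 × 1.4⁴ = 0.421642 m⁴.
Centre of pressure: y_p = y_c + I_c/(y_c·A) = 5.62418 + 0.421642/(5.62418 × 3.07876) = 5.62418 + 0.0243506 = 5.64853 m along the plane.
The resultant acts 0.594178 + 0.0243506 = 0.618529 m (along the plate) below the hinge at the top edge, so the moment about the hinge is M = F × 0.618529 = 169.865 × 0.618529 = 105.066 kN·m.
A normal force at the bottom, 1.4 m from the hinge, must supply this moment: P = 105.066/1.4 = 75.0471 kN.

P ≈ 75.0 kN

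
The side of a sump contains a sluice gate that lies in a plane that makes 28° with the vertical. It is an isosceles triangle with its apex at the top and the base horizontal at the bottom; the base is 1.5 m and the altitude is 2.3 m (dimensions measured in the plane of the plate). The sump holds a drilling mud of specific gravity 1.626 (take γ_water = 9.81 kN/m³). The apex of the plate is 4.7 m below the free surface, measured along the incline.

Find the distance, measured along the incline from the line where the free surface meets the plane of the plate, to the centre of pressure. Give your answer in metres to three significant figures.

y_p = 6.28 m

γ = 1.626 × 9.81 = 15.95106 kN/m³.
The plate makes 28° with the vertical, i.e. θ = 90° − 28° = 62° to the horizontal. Measuring y along the incline from the free-surface line, vertical depth h = y·sinθ with sinθ = 0.882948.
With the apex up, the centroid sits 2h/3 = 2 × 2.3/3 = 1.53333 m below the apex, so y_c = 4.7 + 1.53333 = 6.23333 m and h_c = 6.23333 × 0.882948 = 5.50371 m.
A = ½ × 1.5 × 2.3 = 1.725 m².
Resultant F = γ·h_c·A = 15.95106 × 5.50371 × 1.725 = 151.438 kN.
I_c = b·h³/36 = 1.5 × 2.3³/36 = 0.506958 m⁴.
Centre of pressure: y_p = y_c + I_c/(y_c·A) = 6.23333 + 0.506958/(6.23333 × 1.725) = 6.23333 + 0.0471479 = 6.28048 m along the plane.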